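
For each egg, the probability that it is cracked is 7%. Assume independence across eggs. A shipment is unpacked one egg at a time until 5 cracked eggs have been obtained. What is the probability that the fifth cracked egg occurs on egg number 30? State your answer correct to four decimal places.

Y = trial on which the fifth success occurs; negative binomial, r=5, p=0.07.
P(Y=30) = C(29,4) · p^5 · (1−p)^25
= 23751 · 1.6807e-06 · 0.16296 = 0.006505

0.0065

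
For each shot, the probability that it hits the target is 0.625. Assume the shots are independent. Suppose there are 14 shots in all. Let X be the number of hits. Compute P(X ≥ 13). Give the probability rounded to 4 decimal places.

0.0130

X ~ Binomial(14, 0.625); P(X ≥ 13) = Σ C(14,k) p^k (1−p)^(14−k) over k:
  k=13: C(14,13)·0.625^13·0.375^1 = 0.011657
  k=14: C(14,14)·0.625^14·0.375^0 = 0.001388
Total = 0.013045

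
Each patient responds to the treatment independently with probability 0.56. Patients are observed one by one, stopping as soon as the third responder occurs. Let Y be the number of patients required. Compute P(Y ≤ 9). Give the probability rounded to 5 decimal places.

Finishing within 9 patients ⇔ at least 3 successes in the first 9. With X ~ Binomial(9, 0.56), P(Y ≤ 9) = 1 − P(X ≤ 2).
  k=0: C(9,0)·0.56^0·0.44^9 = 0.0006181
  k=1: C(9,1)·0.56^1·0.44^8 = 0.0070803
  k=2: C(9,2)·0.56^2·0.44^7 = 0.0360452
1 − 0.0437436 = 0.9562564

0.95626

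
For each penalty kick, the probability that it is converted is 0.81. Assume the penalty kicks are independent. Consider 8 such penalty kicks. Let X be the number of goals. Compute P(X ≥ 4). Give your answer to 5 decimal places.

0.99171

X ~ Binomial(8, 0.81); P(X ≥ 4) = Σ C(8,k) p^k (1−p)^(8−k) over k:
  k=4: C(8,4)·0.81^4·0.19^4 = 0.0392692
  k=5: C(8,5)·0.81^5·0.19^3 = 0.1339288
  k=6: C(8,6)·0.81^6·0.19^2 = 0.2854798
  k=7: C(8,7)·0.81^7·0.19^1 = 0.3477272
  k=8: C(8,8)·0.81^8·0.19^0 = 0.1853020
Total = 0.9917071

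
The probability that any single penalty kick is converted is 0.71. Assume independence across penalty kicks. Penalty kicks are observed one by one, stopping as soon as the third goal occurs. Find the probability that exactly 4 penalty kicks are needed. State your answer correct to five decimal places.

Y = trial on which the third success occurs; negative binomial, r=3, p=0.71.
P(Y=4) = C(3,2) · p^3 · (1−p)^1
= 3 · 0.35791 · 0.29 = 0.3113826

0.31138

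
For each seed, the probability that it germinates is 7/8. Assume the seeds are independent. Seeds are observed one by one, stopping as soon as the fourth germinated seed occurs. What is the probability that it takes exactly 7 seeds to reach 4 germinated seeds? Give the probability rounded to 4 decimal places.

Y = trial on which the fourth success occurs; negative binomial, r=4, p=0.875.
P(Y=7) = C(6,3) · p^4 · (1−p)^3
= 20 · 0.58618 · 0.0019531 = 0.022898

0.0229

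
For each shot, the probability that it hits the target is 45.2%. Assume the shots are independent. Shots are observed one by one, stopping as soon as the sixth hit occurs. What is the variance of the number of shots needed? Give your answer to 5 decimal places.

16.09366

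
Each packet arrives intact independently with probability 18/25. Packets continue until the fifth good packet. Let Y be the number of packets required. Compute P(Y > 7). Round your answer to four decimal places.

0.3081

Needing more than 7 packets ⇔ fewer than 5 successes in the first 7. With X ~ Binomial(7, 0.72), P(Y > 7) = P(X ≤ 4).
  k=0: C(7,0)·0.72^0·0.28^7 = 0.000135
  k=1: C(7,1)·0.72^1·0.28^6 = 0.002429
  k=2: C(7,2)·0.72^2·0.28^5 = 0.018736
  k=3: C(7,3)·0.72^3·0.28^4 = 0.080297
  k=4: C(7,4)·0.72^4·0.28^3 = 0.206477
P(X ≤ 4) = 0.308073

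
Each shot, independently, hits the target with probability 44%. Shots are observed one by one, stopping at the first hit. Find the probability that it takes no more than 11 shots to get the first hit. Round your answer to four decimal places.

0.9983

Y = number of shots to the first success; geometric, p = 0.44.
P(Y ≤ 11) = 1 − (1−p)^11 = 1 − 0.001699 = 0.998301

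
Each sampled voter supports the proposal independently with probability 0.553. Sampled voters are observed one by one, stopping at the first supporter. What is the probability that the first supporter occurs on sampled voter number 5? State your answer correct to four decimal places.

Geometric (trials to first success), p = 0.553.
P(Y = 5) = (1−p)^4 · p = 0.039924 · 0.553 = 0.022078

0.0221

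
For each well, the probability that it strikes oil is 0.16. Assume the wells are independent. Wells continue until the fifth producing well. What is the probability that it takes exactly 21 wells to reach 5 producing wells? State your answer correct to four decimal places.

Y = trial on which the fifth success occurs; negative binomial, r=5, p=0.16.
P(Y=21) = C(20,4) · p^5 · (1−p)^16
= 4845 · 0.00010486 · 0.061442 = 0.031215

0.0312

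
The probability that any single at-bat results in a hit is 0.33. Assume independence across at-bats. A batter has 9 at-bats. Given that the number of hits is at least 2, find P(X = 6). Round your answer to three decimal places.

0.038

X ~ Binomial(9, 0.33). Want P(X=6 | X≥2) = P(X=6) / P(X≥2).
P(X=6) = C(9,6)·0.33^6·0.67^3 = 0.03263
P(X≥2) = 1 − 0.02721 − 0.12060 = 0.85219
Ratio = 0.03263 / 0.85219 = 0.03829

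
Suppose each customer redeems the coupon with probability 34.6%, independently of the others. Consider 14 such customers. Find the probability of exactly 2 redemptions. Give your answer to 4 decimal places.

0.0667

X ~ Binomial(n=14, p=0.346).
P(X=2) = C(14,2) · p^2 · (1−p)^12
= 91 · 0.11972 · 0.0061226 = 0.066700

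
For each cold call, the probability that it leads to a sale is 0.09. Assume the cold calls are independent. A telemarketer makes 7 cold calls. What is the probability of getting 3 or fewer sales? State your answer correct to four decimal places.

0.9982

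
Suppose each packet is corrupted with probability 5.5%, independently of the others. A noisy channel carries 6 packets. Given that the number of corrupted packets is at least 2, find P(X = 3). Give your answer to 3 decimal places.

X ~ Binomial(6, 0.055). Want P(X=3 | X≥2) = P(X=3) / P(X≥2).
P(X=3) = C(6,3)·0.055^3·0.945^3 = 0.00281
P(X≥2) = 1 − 0.71218 − 0.24870 = 0.03912
Ratio = 0.00281 / 0.03912 = 0.07178

0.072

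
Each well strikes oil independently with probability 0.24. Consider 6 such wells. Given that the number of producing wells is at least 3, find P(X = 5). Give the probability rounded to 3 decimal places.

0.024

X ~ Binomial(6, 0.24). Want P(X=5 | X≥3) = P(X=5) / P(X≥3).
P(X=5) = C(6,5)·0.24^5·0.76^1 = 0.00363
P(X≥3) = 1 − 0.19270 − 0.36512 − 0.28825 = 0.15394
Ratio = 0.00363 / 0.15394 = 0.02359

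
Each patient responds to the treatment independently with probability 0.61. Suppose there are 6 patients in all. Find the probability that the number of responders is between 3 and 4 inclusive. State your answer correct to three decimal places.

X ~ Binomial(6, 0.61); P(3 ≤ X ≤ 4) = Σ C(6,k) p^k (1−p)^(6−k) over k:
  k=3: C(6,3)·0.61^3·0.39^3 = 0.26929
  k=4: C(6,4)·0.61^4·0.39^2 = 0.31589
Total = 0.58518

0.585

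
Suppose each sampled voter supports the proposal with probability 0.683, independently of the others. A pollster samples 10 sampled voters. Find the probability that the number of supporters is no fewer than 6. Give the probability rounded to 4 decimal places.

0.8191

X ~ Binomial(10, 0.683); P(X ≥ 6) = Σ C(10,k) p^k (1−p)^(10−k) over k:
  k=6: C(10,6)·0.683^6·0.317^4 = 0.215269
  k=7: C(10,7)·0.683^7·0.317^3 = 0.265035
  k=8: C(10,8)·0.683^8·0.317^2 = 0.214139
  k=9: C(10,9)·0.683^9·0.317^1 = 0.102529
  k=10: C(10,10)·0.683^10·0.317^0 = 0.022091
Total = 0.819063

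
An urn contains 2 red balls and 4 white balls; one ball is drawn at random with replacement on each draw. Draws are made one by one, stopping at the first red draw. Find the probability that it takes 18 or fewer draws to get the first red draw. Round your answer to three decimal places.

Y = number of draws to the first success; geometric, p = 0.333333.
P(Y ≤ 18) = 1 − (1−p)^18 = 1 − 0.00068 = 0.99932

0.999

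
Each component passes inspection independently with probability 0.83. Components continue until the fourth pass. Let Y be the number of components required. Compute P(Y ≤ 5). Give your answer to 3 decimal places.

Finishing within 5 components ⇔ at least 4 successes in the first 5. With X ~ Binomial(5, 0.83), P(Y ≤ 5) = 1 − P(X ≤ 3).
  k=0: C(5,0)·0.83^0·0.17^5 = 0.00014
  k=1: C(5,1)·0.83^1·0.17^4 = 0.00347
  k=2: C(5,2)·0.83^2·0.17^3 = 0.03385
  k=3: C(5,3)·0.83^3·0.17^2 = 0.16525
1 − 0.20270 = 0.79730

0.797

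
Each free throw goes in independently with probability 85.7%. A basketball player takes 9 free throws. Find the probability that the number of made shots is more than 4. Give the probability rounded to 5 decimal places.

0.99545

X ~ Binomial(9, 0.857); P(X ≥ 5) = Σ C(9,k) p^k (1−p)^(9−k) over k:
  k=5: C(9,5)·0.857^5·0.143^4 = 0.0243567
  k=6: C(9,6)·0.857^6·0.143^3 = 0.0973133
  k=7: C(9,7)·0.857^7·0.143^2 = 0.2499426
  k=8: C(9,8)·0.857^8·0.143^1 = 0.3744770
  k=9: C(9,9)·0.857^9·0.143^0 = 0.2493603
Total = 0.9954500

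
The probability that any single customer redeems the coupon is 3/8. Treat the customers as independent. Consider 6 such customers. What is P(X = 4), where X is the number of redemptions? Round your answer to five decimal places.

0.11587

X ~ Binomial(n=6, p=0.375).
P(X=4) = C(6,4) · p^4 · (1−p)^2
= 15 · 0.019775 · 0.39062 = 0.1158714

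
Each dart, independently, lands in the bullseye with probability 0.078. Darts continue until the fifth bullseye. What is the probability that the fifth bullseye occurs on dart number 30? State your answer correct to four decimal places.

Y = trial on which the fifth success occurs; negative binomial, r=5, p=0.078.
P(Y=30) = C(29,4) · p^5 · (1−p)^25
= 23751 · 2.8872e-06 · 0.1313 = 0.009004

0.0090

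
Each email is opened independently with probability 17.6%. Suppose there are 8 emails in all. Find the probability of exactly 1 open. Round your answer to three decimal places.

0.363

X ~ Binomial(n=8, p=0.176).
P(X=1) = C(8,1) · p^1 · (1−p)^7
= 8 · 0.176 · 0.25792 = 0.36316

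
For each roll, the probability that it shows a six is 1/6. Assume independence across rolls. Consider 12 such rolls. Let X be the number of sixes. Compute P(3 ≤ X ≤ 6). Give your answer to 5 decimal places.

0.32128

X ~ Binomial(12, 0.166667); P(3 ≤ X ≤ 6) = Σ C(12,k) p^k (1−p)^(12−k) over k:
  k=3: C(12,3)·0.166667^3·0.833333^9 = 0.1973957
  k=4: C(12,4)·0.166667^4·0.833333^8 = 0.0888281
  k=5: C(12,5)·0.166667^5·0.833333^7 = 0.0284250
  k=6: C(12,6)·0.166667^6·0.833333^6 = 0.0066325
Total = 0.3212813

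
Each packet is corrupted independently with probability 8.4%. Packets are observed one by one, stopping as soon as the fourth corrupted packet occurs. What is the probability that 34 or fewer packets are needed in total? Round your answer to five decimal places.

0.31895

Finishing within 34 packets ⇔ at least 4 successes in the first 34. With X ~ Binomial(34, 0.084), P(Y ≤ 34) = 1 − P(X ≤ 3).
  k=0: C(34,0)·0.084^0·0.916^34 = 0.0506345
  k=1: C(34,1)·0.084^1·0.916^33 = 0.1578734
  k=2: C(34,2)·0.084^2·0.916^32 = 0.2388782
  k=3: C(34,3)·0.084^3·0.916^31 = 0.2336626
1 − 0.6810486 = 0.3189514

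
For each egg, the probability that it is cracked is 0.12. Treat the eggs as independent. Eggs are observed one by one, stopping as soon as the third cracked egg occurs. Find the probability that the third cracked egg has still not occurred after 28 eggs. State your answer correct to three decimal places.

0.330

Needing more than 28 eggs ⇔ fewer than 3 successes in the first 28. With X ~ Binomial(28, 0.12), P(Y > 28) = P(X ≤ 2).
  k=0: C(28,0)·0.12^0·0.88^28 = 0.02789
  k=1: C(28,1)·0.12^1·0.88^27 = 0.10651
  k=2: C(28,2)·0.12^2·0.88^26 = 0.19607
P(X ≤ 2) = 0.33047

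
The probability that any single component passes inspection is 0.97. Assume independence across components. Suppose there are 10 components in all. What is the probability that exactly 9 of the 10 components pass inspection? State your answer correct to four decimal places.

X ~ Binomial(n=10, p=0.97).
P(X=9) = C(10,9) · p^9 · (1−p)^1
= 10 · 0.76023 · 0.03 = 0.228069

0.2281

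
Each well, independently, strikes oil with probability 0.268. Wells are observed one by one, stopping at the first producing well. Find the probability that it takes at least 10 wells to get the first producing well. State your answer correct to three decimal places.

0.060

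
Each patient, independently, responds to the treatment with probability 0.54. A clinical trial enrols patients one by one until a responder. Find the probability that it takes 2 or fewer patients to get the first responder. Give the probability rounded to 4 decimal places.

0.7884

Y = number of patients to the first success; geometric, p = 0.54.
P(Y ≤ 2) = 1 − (1−p)^2 = 1 − 0.211600 = 0.788400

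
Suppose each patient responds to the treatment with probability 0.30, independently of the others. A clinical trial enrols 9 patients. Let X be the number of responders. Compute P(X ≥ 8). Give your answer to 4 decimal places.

0.0004

X ~ Binomial(9, 0.30); P(X ≥ 8) = Σ C(9,k) p^k (1−p)^(9−k) over k:
  k=8: C(9,8)·0.30^8·0.70^1 = 0.000413
  k=9: C(9,9)·0.30^9·0.70^0 = 0.000020
Total = 0.000433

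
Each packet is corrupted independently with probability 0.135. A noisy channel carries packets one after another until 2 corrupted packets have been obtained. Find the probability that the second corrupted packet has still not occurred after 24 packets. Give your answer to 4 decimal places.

Needing more than 24 packets ⇔ fewer than 2 successes in the first 24. With X ~ Binomial(24, 0.135), P(Y > 24) = P(X ≤ 1).
  k=0: C(24,0)·0.135^0·0.865^24 = 0.030788
  k=1: C(24,1)·0.135^1·0.865^23 = 0.115323
P(X ≤ 1) = 0.146111

0.1461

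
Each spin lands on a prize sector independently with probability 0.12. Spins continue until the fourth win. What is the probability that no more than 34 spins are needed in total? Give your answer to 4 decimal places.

0.5953

Finishing within 34 spins ⇔ at least 4 successes in the first 34. With X ~ Binomial(34, 0.12), P(Y ≤ 34) = 1 − P(X ≤ 3).
  k=0: C(34,0)·0.12^0·0.88^34 = 0.012954
  k=1: C(34,1)·0.12^1·0.88^33 = 0.060060
  k=2: C(34,2)·0.12^2·0.88^32 = 0.135136
  k=3: C(34,3)·0.12^3·0.88^31 = 0.196561
1 − 0.404712 = 0.595288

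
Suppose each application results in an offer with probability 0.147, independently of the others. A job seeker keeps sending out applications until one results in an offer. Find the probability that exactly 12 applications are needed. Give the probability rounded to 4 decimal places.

Geometric (trials to first success), p = 0.147.
P(Y = 12) = (1−p)^11 · p = 0.17396 · 0.147 = 0.025572

0.0256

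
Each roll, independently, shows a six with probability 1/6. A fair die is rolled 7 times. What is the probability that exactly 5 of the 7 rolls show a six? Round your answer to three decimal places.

X ~ Binomial(n=7, p=0.166667).
P(X=5) = C(7,5) · p^5 · (1−p)^2
= 21 · 0.0001286 · 0.69444 = 0.00188

0.002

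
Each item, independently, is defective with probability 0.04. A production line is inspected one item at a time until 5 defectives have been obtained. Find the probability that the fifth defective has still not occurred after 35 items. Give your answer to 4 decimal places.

Needing more than 35 items ⇔ fewer than 5 successes in the first 35. With X ~ Binomial(35, 0.04), P(Y > 35) = P(X ≤ 4).
  k=0: C(35,0)·0.04^0·0.96^35 = 0.239603
  k=1: C(35,1)·0.04^1·0.96^34 = 0.349422
  k=2: C(35,2)·0.04^2·0.96^33 = 0.247507
  k=3: C(35,3)·0.04^3·0.96^32 = 0.113441
  k=4: C(35,4)·0.04^4·0.96^31 = 0.037814
P(X ≤ 4) = 0.987787

0.9878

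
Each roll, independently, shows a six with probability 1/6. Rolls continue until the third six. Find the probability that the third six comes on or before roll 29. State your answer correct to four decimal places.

0.8835

Finishing within 29 rolls ⇔ at least 3 successes in the first 29. With X ~ Binomial(29, 0.166667), P(Y ≤ 29) = 1 − P(X ≤ 2).
  k=0: C(29,0)·0.166667^0·0.833333^29 = 0.005055
  k=1: C(29,1)·0.166667^1·0.833333^28 = 0.029321
  k=2: C(29,2)·0.166667^2·0.833333^27 = 0.082097
1 − 0.116473 = 0.883527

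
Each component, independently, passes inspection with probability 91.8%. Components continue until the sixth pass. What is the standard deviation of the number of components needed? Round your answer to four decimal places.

Y = total components until the sixth success; negative binomial with r=6, p=0.918.
SD(Y) = √[r(1−p)/p²] = √(0.583821) = 0.764082

0.7641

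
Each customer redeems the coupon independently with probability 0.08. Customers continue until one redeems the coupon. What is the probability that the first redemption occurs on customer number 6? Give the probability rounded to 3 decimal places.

Geometric (trials to first success), p = 0.08.
P(Y = 6) = (1−p)^5 · p = 0.65908 · 0.08 = 0.05273

0.053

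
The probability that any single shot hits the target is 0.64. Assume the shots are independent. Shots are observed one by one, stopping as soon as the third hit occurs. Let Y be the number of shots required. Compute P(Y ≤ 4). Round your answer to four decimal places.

0.5453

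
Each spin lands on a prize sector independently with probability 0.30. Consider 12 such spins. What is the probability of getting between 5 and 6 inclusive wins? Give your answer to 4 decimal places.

0.2377

X ~ Binomial(12, 0.30); P(5 ≤ X ≤ 6) = Σ C(12,k) p^k (1−p)^(12−k) over k:
  k=5: C(12,5)·0.30^5·0.70^7 = 0.158496
  k=6: C(12,6)·0.30^6·0.70^6 = 0.079248
Total = 0.237744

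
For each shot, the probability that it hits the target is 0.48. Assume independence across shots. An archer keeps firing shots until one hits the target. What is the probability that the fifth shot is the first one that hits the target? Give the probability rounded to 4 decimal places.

Geometric (trials to first success), p = 0.48.
P(Y = 5) = (1−p)^4 · p = 0.073116 · 0.48 = 0.035096

0.0351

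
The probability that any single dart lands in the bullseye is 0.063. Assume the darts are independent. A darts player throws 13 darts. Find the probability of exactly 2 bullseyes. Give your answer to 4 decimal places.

0.1513

X ~ Binomial(n=13, p=0.063).
P(X=2) = C(13,2) · p^2 · (1−p)^11
= 78 · 0.003969 · 0.4888 = 0.151325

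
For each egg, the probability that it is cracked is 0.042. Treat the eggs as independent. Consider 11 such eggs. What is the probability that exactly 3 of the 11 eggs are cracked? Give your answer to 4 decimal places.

0.0087

X ~ Binomial(n=11, p=0.042).
P(X=3) = C(11,3) · p^3 · (1−p)^8
= 165 · 7.4088e-05 · 0.70945 = 0.008673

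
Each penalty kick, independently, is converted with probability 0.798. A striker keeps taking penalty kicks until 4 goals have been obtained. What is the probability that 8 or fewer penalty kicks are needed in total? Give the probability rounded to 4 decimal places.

Finishing within 8 penalty kicks ⇔ at least 4 successes in the first 8. With X ~ Binomial(8, 0.798), P(Y ≤ 8) = 1 − P(X ≤ 3).
  k=0: C(8,0)·0.798^0·0.202^8 = 0.000003
  k=1: C(8,1)·0.798^1·0.202^7 = 0.000088
  k=2: C(8,2)·0.798^2·0.202^6 = 0.001211
  k=3: C(8,3)·0.798^3·0.202^5 = 0.009571
1 − 0.010873 = 0.989127

0.9891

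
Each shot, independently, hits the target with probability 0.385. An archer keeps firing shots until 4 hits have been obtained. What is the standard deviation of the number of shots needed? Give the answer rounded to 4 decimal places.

4.0739

Y = total shots until the fourth success; negative binomial with r=4, p=0.385.
SD(Y) = √[r(1−p)/p²] = √(16.596391) = 4.073867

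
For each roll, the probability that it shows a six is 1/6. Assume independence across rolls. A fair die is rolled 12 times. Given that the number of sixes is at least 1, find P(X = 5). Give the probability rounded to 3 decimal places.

X ~ Binomial(12, 0.166667). Want P(X=5 | X≥1) = P(X=5) / P(X≥1).
P(X=5) = C(12,5)·0.166667^5·0.833333^7 = 0.02842
P(X≥1) = 1 − 0.11216 = 0.88784
Ratio = 0.02842 / 0.88784 = 0.03202

0.032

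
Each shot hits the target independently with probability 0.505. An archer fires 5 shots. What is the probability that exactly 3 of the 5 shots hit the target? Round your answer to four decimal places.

0.3156

X ~ Binomial(n=5, p=0.505).
P(X=3) = C(5,3) · p^3 · (1−p)^2
= 10 · 0.12879 · 0.24502 = 0.315562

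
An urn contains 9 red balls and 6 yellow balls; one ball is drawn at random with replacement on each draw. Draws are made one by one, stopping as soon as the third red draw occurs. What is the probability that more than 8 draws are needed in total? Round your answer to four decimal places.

Needing more than 8 draws ⇔ fewer than 3 successes in the first 8. With X ~ Binomial(8, 0.60), P(Y > 8) = P(X ≤ 2).
  k=0: C(8,0)·0.60^0·0.40^8 = 0.000655
  k=1: C(8,1)·0.60^1·0.40^7 = 0.007864
  k=2: C(8,2)·0.60^2·0.40^6 = 0.041288
P(X ≤ 2) = 0.049807

0.0498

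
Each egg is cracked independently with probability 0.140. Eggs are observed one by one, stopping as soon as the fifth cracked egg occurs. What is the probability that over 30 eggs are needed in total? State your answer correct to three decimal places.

Needing more than 30 eggs ⇔ fewer than 5 successes in the first 30. With X ~ Binomial(30, 0.14), P(Y > 30) = P(X ≤ 4).
  k=0: C(30,0)·0.14^0·0.86^30 = 0.01084
  k=1: C(30,1)·0.14^1·0.86^29 = 0.05293
  k=2: C(30,2)·0.14^2·0.86^28 = 0.12494
  k=3: C(30,3)·0.14^3·0.86^27 = 0.18983
  k=4: C(30,4)·0.14^4·0.86^26 = 0.20859
P(X ≤ 4) = 0.58713

0.587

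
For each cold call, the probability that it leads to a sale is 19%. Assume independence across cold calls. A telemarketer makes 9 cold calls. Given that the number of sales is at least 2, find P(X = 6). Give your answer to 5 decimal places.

X ~ Binomial(9, 0.19). Want P(X=6 | X≥2) = P(X=6) / P(X≥2).
P(X=6) = C(9,6)·0.19^6·0.81^3 = 0.0021002
P(X≥2) = 1 − 0.1500946 − 0.3168665 = 0.5330389
Ratio = 0.0021002 / 0.5330389 = 0.0039400

0.00394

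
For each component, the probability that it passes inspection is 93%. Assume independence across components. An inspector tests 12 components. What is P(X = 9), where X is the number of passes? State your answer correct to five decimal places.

0.03927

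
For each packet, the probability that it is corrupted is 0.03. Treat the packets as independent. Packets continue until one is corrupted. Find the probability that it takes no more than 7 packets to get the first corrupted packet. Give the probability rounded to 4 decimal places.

0.1920

Y = number of packets to the first success; geometric, p = 0.03.
P(Y ≤ 7) = 1 − (1−p)^7 = 1 − 0.807983 = 0.192017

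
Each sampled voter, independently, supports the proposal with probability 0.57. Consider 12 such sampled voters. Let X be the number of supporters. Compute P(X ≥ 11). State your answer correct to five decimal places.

X ~ Binomial(12, 0.57); P(X ≥ 11) = Σ C(12,k) p^k (1−p)^(12−k) over k:
  k=11: C(12,11)·0.57^11·0.43^1 = 0.0106481
  k=12: C(12,12)·0.57^12·0.43^0 = 0.0011762
Total = 0.0118244

0.01182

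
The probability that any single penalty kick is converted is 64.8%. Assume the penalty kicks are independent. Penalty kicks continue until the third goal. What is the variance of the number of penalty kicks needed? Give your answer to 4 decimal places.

2.5149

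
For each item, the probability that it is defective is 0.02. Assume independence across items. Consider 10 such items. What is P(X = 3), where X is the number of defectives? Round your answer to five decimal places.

X ~ Binomial(n=10, p=0.02).
P(X=3) = C(10,3) · p^3 · (1−p)^7
= 120 · 8e-06 · 0.86813 = 0.0008334

0.00083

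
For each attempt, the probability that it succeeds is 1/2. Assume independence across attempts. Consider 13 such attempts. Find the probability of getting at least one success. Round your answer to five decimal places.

0.99988

P(at least one) = 1 − P(none) = 1 − (1 − 0.50)^13
= 1 − 0.0001221 = 0.9998779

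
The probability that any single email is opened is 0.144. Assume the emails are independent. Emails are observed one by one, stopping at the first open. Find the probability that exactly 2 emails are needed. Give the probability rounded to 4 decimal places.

0.1233

Geometric (trials to first success), p = 0.144.
P(Y = 2) = (1−p)^1 · p = 0.856 · 0.144 = 0.123264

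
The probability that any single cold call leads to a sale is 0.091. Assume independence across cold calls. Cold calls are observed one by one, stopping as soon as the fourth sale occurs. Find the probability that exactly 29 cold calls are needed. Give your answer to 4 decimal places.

Y = trial on which the fourth success occurs; negative binomial, r=4, p=0.091.
P(Y=29) = C(28,3) · p^4 · (1−p)^25
= 3276 · 6.8575e-05 · 0.092066 = 0.020683

0.0207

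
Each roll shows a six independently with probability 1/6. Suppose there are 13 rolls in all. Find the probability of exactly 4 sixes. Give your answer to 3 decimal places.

X ~ Binomial(n=13, p=0.166667).
P(X=4) = C(13,4) · p^4 · (1−p)^9
= 715 · 0.0007716 · 0.19381 = 0.10692

0.107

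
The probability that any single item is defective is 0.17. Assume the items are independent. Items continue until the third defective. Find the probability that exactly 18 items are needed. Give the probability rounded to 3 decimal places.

Y = trial on which the third success occurs; negative binomial, r=3, p=0.17.
P(Y=18) = C(17,2) · p^3 · (1−p)^15
= 136 · 0.004913 · 0.061118 = 0.04084

0.041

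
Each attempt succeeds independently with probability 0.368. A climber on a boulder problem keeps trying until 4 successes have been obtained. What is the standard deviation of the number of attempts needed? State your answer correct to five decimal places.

Y = total attempts until the fourth success; negative binomial with r=4, p=0.368.
SD(Y) = √[r(1−p)/p²] = √(18.6672968) = 4.3205667

4.32057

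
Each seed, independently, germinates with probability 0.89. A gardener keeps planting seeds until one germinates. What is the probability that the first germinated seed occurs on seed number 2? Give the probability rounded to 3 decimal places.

Geometric (trials to first success), p = 0.89.
P(Y = 2) = (1−p)^1 · p = 0.11 · 0.89 = 0.09790

0.098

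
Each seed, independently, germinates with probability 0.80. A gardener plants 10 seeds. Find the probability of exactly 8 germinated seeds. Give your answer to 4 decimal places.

X ~ Binomial(n=10, p=0.80).
P(X=8) = C(10,8) · p^8 · (1−p)^2
= 45 · 0.16777 · 0.04 = 0.301990

0.3020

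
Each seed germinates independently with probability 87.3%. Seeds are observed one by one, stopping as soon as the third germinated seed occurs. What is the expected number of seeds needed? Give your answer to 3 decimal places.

3.436

Y = total seeds until the third success; negative binomial with r=3, p=0.873.
E[Y] = r / p = 3 / 0.873 = 3.43643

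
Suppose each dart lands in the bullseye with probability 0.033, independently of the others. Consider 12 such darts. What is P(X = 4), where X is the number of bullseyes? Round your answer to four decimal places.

X ~ Binomial(n=12, p=0.033).
P(X=4) = C(12,4) · p^4 · (1−p)^8
= 495 · 1.1859e-06 · 0.76456 = 0.000449

0.0004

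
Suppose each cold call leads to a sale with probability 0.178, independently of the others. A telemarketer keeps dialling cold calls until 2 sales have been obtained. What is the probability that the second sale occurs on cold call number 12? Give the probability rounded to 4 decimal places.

0.0491

Y = trial on which the second success occurs; negative binomial, r=2, p=0.178.
P(Y=12) = C(11,1) · p^2 · (1−p)^10
= 11 · 0.031684 · 0.14084 = 0.049085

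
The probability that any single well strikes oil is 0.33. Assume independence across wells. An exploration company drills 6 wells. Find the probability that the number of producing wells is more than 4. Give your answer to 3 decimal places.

0.017

X ~ Binomial(6, 0.33); P(X ≥ 5) = Σ C(6,k) p^k (1−p)^(6−k) over k:
  k=5: C(6,5)·0.33^5·0.67^1 = 0.01573
  k=6: C(6,6)·0.33^6·0.67^0 = 0.00129
Total = 0.01702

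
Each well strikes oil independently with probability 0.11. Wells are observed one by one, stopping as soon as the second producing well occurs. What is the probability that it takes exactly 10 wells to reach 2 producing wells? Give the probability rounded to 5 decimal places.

0.04287

Y = trial on which the second success occurs; negative binomial, r=2, p=0.11.
P(Y=10) = C(9,1) · p^2 · (1−p)^8
= 9 · 0.0121 · 0.39366 = 0.0428695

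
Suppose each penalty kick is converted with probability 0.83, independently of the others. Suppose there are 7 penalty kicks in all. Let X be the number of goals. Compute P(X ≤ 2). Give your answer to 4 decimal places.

X ~ Binomial(7, 0.83); P(X ≤ 2) = Σ C(7,k) p^k (1−p)^(7−k) over k:
  k=0: C(7,0)·0.83^0·0.17^7 = 0.000004
  k=1: C(7,1)·0.83^1·0.17^6 = 0.000140
  k=2: C(7,2)·0.83^2·0.17^5 = 0.002054
Total = 0.002198

0.0022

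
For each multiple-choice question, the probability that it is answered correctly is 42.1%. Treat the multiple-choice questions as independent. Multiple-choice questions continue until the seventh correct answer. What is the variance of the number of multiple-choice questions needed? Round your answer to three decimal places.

Y = total multiple-choice questions until the seventh success; negative binomial with r=7, p=0.421.
Var(Y) = r(1−p)/p² = 7·0.579 / 0.421² = 22.86717

22.867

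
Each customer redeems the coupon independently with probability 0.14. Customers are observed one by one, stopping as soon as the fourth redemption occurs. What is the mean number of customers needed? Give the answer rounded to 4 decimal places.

28.5714

Y = total customers until the fourth success; negative binomial with r=4, p=0.14.
E[Y] = r / p = 4 / 0.14 = 28.571429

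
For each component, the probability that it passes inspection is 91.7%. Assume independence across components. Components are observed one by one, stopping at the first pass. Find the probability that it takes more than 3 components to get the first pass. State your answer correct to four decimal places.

0.0006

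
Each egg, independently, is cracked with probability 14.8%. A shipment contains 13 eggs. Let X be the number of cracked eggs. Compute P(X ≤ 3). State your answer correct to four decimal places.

X ~ Binomial(13, 0.148); P(X ≤ 3) = Σ C(13,k) p^k (1−p)^(13−k) over k:
  k=0: C(13,0)·0.148^0·0.852^13 = 0.124656
  k=1: C(13,1)·0.148^1·0.852^12 = 0.281501
  k=2: C(13,2)·0.148^2·0.852^11 = 0.293396
  k=3: C(13,3)·0.148^3·0.852^10 = 0.186873
Total = 0.886426

0.8864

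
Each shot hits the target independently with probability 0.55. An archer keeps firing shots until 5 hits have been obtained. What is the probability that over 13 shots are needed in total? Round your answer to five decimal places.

Needing more than 13 shots ⇔ fewer than 5 successes in the first 13. With X ~ Binomial(13, 0.55), P(Y > 13) = P(X ≤ 4).
  k=0: C(13,0)·0.55^0·0.45^13 = 0.0000310
  k=1: C(13,1)·0.55^1·0.45^12 = 0.0004930
  k=2: C(13,2)·0.55^2·0.45^11 = 0.0036154
  k=3: C(13,3)·0.55^3·0.45^10 = 0.0162024
  k=4: C(13,4)·0.55^4·0.45^9 = 0.0495073
P(X ≤ 4) = 0.0698492

0.06985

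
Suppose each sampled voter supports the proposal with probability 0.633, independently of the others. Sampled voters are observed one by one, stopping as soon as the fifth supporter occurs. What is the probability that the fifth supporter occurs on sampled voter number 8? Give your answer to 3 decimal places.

0.176

Y = trial on which the fifth success occurs; negative binomial, r=5, p=0.633.
P(Y=8) = C(7,4) · p^5 · (1−p)^3
= 35 · 0.10163 · 0.049431 = 0.17583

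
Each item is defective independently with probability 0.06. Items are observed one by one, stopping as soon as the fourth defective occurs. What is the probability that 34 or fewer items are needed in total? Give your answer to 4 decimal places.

0.1446

Finishing within 34 items ⇔ at least 4 successes in the first 34. With X ~ Binomial(34, 0.06), P(Y ≤ 34) = 1 − P(X ≤ 3).
  k=0: C(34,0)·0.06^0·0.94^34 = 0.121996
  k=1: C(34,1)·0.06^1·0.94^33 = 0.264758
  k=2: C(34,2)·0.06^2·0.94^32 = 0.278841
  k=3: C(34,3)·0.06^3·0.94^31 = 0.189849
1 − 0.855445 = 0.144555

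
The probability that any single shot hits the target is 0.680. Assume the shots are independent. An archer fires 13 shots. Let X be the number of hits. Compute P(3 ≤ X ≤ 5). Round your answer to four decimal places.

0.0270

X ~ Binomial(13, 0.68); P(3 ≤ X ≤ 5) = Σ C(13,k) p^k (1−p)^(13−k) over k:
  k=3: C(13,3)·0.68^3·0.32^10 = 0.001012
  k=4: C(13,4)·0.68^4·0.32^9 = 0.005379
  k=5: C(13,5)·0.68^5·0.32^8 = 0.020574
Total = 0.026966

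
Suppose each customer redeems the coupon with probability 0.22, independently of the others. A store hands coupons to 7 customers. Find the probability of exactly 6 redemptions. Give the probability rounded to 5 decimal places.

0.00062

X ~ Binomial(n=7, p=0.22).
P(X=6) = C(7,6) · p^6 · (1−p)^1
= 7 · 0.00011338 · 0.78 = 0.0006191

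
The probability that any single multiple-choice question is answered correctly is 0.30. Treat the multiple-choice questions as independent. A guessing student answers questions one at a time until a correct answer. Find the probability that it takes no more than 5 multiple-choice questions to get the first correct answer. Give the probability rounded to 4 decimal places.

Y = number of multiple-choice questions to the first success; geometric, p = 0.30.
P(Y ≤ 5) = 1 − (1−p)^5 = 1 − 0.168070 = 0.831930

0.8319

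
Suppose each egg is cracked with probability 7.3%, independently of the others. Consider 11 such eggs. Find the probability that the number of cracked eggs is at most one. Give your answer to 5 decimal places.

0.81067

X ~ Binomial(11, 0.073); P(X ≤ 1) = Σ C(11,k) p^k (1−p)^(11−k) over k:
  k=0: C(11,0)·0.073^0·0.927^11 = 0.4343873
  k=1: C(11,1)·0.073^1·0.927^10 = 0.3762815
Total = 0.8106688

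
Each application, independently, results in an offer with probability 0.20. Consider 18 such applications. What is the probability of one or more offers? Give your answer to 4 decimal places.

0.9820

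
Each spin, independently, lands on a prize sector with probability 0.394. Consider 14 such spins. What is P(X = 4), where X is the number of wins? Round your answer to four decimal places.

0.1611

X ~ Binomial(n=14, p=0.394).
P(X=4) = C(14,4) · p^4 · (1−p)^10
= 1001 · 0.024098 · 0.0066792 = 0.161118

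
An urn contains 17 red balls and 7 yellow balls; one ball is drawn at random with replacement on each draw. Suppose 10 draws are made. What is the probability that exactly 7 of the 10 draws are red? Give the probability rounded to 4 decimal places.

X ~ Binomial(n=10, p=0.708333).
P(X=7) = C(10,7) · p^7 · (1−p)^3
= 120 · 0.089467 · 0.024812 = 0.266382

0.2664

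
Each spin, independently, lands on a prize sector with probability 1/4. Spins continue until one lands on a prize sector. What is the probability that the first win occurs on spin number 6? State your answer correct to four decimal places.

Geometric (trials to first success), p = 0.25.
P(Y = 6) = (1−p)^5 · p = 0.2373 · 0.25 = 0.059326

0.0593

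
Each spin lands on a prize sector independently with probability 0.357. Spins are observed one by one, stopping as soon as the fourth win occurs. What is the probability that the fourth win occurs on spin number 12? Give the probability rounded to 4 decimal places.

Y = trial on which the fourth success occurs; negative binomial, r=4, p=0.357.
P(Y=12) = C(11,3) · p^4 · (1−p)^8
= 165 · 0.016243 · 0.029221 = 0.078315

0.0783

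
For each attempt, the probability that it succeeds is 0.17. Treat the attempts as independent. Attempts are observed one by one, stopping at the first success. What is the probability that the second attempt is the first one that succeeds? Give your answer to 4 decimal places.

Geometric (trials to first success), p = 0.17.
P(Y = 2) = (1−p)^1 · p = 0.83 · 0.17 = 0.141100

0.1411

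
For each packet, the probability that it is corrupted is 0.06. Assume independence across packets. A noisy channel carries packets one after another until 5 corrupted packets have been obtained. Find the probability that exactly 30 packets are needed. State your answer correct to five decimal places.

0.00393

Y = trial on which the fifth success occurs; negative binomial, r=5, p=0.06.
P(Y=30) = C(29,4) · p^5 · (1−p)^25
= 23751 · 7.776e-07 · 0.21291 = 0.0039322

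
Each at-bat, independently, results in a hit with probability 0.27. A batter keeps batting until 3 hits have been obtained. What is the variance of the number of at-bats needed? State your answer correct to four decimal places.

30.0412

Y = total at-bats until the third success; negative binomial with r=3, p=0.27.
Var(Y) = r(1−p)/p² = 3·0.73 / 0.27² = 30.041152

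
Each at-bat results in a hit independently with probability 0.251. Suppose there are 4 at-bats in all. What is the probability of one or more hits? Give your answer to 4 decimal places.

0.6853

P(at least one) = 1 − P(none) = 1 − (1 − 0.251)^4
= 1 − 0.314722 = 0.685278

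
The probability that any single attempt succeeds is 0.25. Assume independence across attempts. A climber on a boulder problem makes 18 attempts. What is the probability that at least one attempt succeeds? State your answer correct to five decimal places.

0.99436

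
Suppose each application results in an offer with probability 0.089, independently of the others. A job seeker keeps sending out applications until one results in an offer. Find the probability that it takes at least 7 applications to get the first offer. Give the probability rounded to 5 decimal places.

0.57162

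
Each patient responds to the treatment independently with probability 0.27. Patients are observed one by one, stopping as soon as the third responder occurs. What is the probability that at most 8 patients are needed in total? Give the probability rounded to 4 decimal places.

0.3718

Finishing within 8 patients ⇔ at least 3 successes in the first 8. With X ~ Binomial(8, 0.27), P(Y ≤ 8) = 1 − P(X ≤ 2).
  k=0: C(8,0)·0.27^0·0.73^8 = 0.080646
  k=1: C(8,1)·0.27^1·0.73^7 = 0.238624
  k=2: C(8,2)·0.27^2·0.73^6 = 0.308903
1 − 0.628173 = 0.371827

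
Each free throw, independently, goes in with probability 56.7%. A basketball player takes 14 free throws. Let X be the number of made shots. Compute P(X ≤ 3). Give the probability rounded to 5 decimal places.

X ~ Binomial(14, 0.567); P(X ≤ 3) = Σ C(14,k) p^k (1−p)^(14−k) over k:
  k=0: C(14,0)·0.567^0·0.433^14 = 0.0000081
  k=1: C(14,1)·0.567^1·0.433^13 = 0.0001493
  k=2: C(14,2)·0.567^2·0.433^12 = 0.0012708
  k=3: C(14,3)·0.567^3·0.433^11 = 0.0066561
Total = 0.0080843

0.00808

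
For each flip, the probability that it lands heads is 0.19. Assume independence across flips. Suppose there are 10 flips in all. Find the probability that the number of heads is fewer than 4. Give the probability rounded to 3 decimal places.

X ~ Binomial(10, 0.19); P(X ≤ 3) = Σ C(10,k) p^k (1−p)^(10−k) over k:
  k=0: C(10,0)·0.19^0·0.81^10 = 0.12158
  k=1: C(10,1)·0.19^1·0.81^9 = 0.28518
  k=2: C(10,2)·0.19^2·0.81^8 = 0.30102
  k=3: C(10,3)·0.19^3·0.81^7 = 0.18829
Total = 0.89607

0.896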